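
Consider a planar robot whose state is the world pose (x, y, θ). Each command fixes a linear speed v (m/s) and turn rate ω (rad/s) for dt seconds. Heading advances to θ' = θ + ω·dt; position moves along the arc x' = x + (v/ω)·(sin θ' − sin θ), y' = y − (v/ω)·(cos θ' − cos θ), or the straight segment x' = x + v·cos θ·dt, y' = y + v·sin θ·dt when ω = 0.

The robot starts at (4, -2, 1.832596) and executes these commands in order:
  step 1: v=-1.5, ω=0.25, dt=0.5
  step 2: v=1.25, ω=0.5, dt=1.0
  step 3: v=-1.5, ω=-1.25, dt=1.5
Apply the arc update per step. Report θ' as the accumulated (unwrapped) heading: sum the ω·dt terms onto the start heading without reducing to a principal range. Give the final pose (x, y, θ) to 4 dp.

(3.4052, -3.6480, 0.5826)

step 1: θ'=1.9576 (R=-6.0000) → pose (4.2388, -2.7104, 1.9576)
step 2: θ'=2.4576 (R=2.5000) → pose (3.5033, -1.7159, 2.4576)
step 3: θ'=0.5826 (R=1.2000) → pose (3.4052, -3.6480, 0.5826)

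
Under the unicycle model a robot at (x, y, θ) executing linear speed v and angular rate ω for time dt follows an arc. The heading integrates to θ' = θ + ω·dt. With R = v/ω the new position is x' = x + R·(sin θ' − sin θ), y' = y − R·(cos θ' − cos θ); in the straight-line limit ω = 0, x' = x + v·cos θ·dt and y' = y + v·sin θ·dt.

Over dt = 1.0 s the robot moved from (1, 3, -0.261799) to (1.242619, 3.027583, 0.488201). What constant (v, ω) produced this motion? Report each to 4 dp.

Δθ = 0.488201 − -0.261799 = 0.750000
ω = Δθ/dt = 0.750000/1.0 = 0.7500
R = Δx/(sin θ' − sin θ) = 0.3333
v = R·ω = 0.3333·0.7500 = 0.2500

v = 0.2500, ω = 0.7500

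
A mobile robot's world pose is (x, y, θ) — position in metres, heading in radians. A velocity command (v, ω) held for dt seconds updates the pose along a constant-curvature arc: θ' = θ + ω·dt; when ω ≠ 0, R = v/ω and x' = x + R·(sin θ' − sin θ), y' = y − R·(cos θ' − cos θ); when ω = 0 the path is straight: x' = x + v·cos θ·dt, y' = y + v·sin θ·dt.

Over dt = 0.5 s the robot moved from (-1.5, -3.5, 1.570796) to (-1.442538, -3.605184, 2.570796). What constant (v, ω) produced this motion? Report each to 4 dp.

v = -0.2500, ω = 2.0000

Δθ = 2.570796 − 1.570796 = 1.000000
ω = Δθ/dt = 1.000000/0.5 = 2.0000
R = −Δy/(cos θ' − cos θ) = -0.1250
v = R·ω = -0.1250·2.0000 = -0.2500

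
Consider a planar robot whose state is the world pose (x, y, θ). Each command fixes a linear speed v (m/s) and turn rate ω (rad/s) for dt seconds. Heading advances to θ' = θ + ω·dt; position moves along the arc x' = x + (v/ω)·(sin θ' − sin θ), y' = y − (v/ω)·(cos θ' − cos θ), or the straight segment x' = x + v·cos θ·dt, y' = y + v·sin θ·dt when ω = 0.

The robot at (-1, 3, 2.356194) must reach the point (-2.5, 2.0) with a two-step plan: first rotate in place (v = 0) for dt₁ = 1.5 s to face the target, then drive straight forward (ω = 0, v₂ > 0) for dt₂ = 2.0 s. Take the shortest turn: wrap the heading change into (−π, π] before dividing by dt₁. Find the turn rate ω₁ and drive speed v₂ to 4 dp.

heading to target = atan2(2−3, -2.5−-1) = -2.5536
Δθ = wrap(-2.5536 − 2.3562) = 1.3734; ω₁ = Δθ/dt₁ = 0.9156
distance = √((-2.5−-1)² + (2−3)²) = 1.8028; v₂ = distance/dt₂ = 0.9014

ω₁ = 0.9156, v₂ = 0.9014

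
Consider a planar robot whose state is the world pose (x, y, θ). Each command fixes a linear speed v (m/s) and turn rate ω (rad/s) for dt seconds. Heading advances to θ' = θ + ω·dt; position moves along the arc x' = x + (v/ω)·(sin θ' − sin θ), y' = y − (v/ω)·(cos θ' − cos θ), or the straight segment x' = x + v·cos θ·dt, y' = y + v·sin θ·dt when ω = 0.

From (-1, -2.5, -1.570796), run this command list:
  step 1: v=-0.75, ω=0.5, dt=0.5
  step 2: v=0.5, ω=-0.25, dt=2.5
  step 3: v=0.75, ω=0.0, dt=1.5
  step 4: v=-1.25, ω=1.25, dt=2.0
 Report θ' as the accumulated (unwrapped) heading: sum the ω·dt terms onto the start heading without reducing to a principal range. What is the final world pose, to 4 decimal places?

(-2.9923, -3.1865, 0.5542)

step 1: θ'=-1.3208 (R=-1.5000) → pose (-1.0466, -2.1289, -1.3208)
step 2: θ'=-1.9458 (R=-2.0000) → pose (-1.1234, -3.3562, -1.9458)
step 3: θ'=-1.9458 (straight) → pose (-1.5355, -4.4031, -1.9458)
step 4: θ'=0.5542 (R=-1.0000) → pose (-2.9923, -3.1865, 0.5542)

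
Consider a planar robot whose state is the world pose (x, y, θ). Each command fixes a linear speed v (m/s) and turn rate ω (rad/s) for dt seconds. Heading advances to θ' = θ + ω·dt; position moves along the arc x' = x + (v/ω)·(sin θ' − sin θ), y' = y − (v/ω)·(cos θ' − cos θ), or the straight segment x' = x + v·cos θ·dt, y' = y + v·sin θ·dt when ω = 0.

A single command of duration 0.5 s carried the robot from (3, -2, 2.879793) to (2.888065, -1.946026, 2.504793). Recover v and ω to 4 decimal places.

Δθ = 2.504793 − 2.879793 = -0.375000
ω = Δθ/dt = -0.375000/0.5 = -0.7500
R = Δx/(sin θ' − sin θ) = -0.3333
v = R·ω = -0.3333·-0.7500 = 0.2500

v = 0.2500, ω = -0.7500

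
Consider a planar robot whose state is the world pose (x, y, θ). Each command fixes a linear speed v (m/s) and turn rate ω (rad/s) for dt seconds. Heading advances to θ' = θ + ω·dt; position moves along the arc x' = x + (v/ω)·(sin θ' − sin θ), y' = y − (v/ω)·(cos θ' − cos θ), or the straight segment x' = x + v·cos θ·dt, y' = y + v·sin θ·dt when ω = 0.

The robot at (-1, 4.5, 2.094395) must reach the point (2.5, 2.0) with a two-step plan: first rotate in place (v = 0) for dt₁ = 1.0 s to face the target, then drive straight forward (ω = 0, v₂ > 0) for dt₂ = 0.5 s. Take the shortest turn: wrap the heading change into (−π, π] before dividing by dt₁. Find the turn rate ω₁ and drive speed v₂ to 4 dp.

heading to target = atan2(2−4.5, 2.5−-1) = -0.6202
Δθ = wrap(-0.6202 − 2.0944) = -2.7146; ω₁ = Δθ/dt₁ = -2.7146
distance = √((2.5−-1)² + (2−4.5)²) = 4.3012; v₂ = distance/dt₂ = 8.6023

ω₁ = -2.7146, v₂ = 8.6023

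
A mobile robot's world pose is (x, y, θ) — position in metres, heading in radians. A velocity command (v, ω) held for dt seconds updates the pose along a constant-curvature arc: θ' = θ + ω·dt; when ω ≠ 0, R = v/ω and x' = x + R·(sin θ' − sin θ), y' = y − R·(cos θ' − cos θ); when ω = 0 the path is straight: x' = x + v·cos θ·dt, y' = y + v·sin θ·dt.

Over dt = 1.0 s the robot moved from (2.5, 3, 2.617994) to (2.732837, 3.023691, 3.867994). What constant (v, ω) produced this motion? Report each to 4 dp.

v = -0.2500, ω = 1.2500

Δθ = 3.867994 − 2.617994 = 1.250000
ω = Δθ/dt = 1.250000/1.0 = 1.2500
R = Δx/(sin θ' − sin θ) = -0.2000
v = R·ω = -0.2000·1.2500 = -0.2500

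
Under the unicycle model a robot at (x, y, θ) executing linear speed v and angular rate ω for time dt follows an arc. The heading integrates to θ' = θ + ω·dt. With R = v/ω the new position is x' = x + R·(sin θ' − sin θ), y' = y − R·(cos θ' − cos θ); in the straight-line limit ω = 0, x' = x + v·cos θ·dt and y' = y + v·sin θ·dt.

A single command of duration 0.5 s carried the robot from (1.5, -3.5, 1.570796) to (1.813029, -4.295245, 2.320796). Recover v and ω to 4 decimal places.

v = -1.7500, ω = 1.5000

Δθ = 2.320796 − 1.570796 = 0.750000
ω = Δθ/dt = 0.750000/0.5 = 1.5000
R = −Δy/(cos θ' − cos θ) = -1.1667
v = R·ω = -1.1667·1.5000 = -1.7500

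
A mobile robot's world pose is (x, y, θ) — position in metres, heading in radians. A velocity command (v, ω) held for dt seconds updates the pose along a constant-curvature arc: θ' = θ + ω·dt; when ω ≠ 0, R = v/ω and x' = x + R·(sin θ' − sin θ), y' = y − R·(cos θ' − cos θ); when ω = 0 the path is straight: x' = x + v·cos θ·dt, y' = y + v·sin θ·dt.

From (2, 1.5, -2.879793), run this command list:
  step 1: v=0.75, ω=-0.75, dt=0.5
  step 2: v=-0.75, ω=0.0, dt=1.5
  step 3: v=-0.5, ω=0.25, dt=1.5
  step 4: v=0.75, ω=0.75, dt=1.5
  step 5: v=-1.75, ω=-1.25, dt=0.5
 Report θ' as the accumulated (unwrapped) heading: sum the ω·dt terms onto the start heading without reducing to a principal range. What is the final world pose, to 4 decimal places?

step 1: θ'=-3.2548 (R=-1.0000) → pose (1.6282, 1.4723, -3.2548)
step 2: θ'=-3.2548 (straight) → pose (2.7460, 1.3452, -3.2548)
step 3: θ'=-2.8798 (R=-2.0000) → pose (3.4896, 1.4006, -2.8798)
step 4: θ'=-1.7548 (R=1.0000) → pose (2.7653, 0.6176, -1.7548)
step 5: θ'=-2.3798 (R=1.4000) → pose (3.1753, 1.3745, -2.3798)

(3.1753, 1.3745, -2.3798)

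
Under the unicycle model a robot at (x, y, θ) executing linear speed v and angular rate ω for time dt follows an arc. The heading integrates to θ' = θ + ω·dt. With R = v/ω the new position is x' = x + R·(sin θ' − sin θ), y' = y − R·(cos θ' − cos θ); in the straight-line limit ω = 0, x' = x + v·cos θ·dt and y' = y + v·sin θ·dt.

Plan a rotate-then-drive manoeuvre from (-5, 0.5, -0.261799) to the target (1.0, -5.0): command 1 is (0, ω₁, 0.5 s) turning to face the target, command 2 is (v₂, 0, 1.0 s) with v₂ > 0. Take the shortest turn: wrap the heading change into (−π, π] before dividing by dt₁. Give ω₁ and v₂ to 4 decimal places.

heading to target = atan2(-5−0.5, 1−-5) = -0.7419
Δθ = wrap(-0.7419 − -0.2618) = -0.4801; ω₁ = Δθ/dt₁ = -0.9603
distance = √((1−-5)² + (-5−0.5)²) = 8.1394; v₂ = distance/dt₂ = 8.1394

ω₁ = -0.9603, v₂ = 8.1394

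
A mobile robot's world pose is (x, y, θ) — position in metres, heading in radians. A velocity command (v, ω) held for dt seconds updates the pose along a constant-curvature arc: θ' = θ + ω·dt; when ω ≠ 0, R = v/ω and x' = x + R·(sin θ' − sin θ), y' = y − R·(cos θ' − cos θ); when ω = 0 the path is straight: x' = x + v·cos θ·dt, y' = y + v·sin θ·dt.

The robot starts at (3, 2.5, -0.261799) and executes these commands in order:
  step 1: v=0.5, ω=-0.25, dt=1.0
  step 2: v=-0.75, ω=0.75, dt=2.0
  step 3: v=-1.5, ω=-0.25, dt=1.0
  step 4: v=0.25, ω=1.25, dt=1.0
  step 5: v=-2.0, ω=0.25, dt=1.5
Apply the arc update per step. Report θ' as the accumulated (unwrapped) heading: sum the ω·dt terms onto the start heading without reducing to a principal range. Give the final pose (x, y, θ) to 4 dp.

(2.9089, -1.3709, 2.3632)

step 1: θ'=-0.5118 (R=-2.0000) → pose (3.4619, 2.3119, -0.5118)
step 2: θ'=0.9882 (R=-1.0000) → pose (2.1371, 1.9902, 0.9882)
step 3: θ'=0.7382 (R=6.0000) → pose (1.1646, 0.8533, 0.7382)
step 4: θ'=1.9882 (R=0.2000) → pose (1.2128, 1.0823, 1.9882)
step 5: θ'=2.3632 (R=-8.0000) → pose (2.9089, -1.3709, 2.3632)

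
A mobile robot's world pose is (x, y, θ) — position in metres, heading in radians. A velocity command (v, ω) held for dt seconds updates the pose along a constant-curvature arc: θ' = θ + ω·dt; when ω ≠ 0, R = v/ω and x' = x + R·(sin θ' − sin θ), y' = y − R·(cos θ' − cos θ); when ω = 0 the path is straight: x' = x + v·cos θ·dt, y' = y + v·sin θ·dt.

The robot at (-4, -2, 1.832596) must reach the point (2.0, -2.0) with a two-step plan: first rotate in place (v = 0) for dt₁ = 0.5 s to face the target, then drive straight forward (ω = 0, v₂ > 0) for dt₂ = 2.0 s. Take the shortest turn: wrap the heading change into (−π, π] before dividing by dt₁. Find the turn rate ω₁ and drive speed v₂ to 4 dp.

heading to target = atan2(-2−-2, 2−-4) = 0.0000
Δθ = wrap(0.0000 − 1.8326) = -1.8326; ω₁ = Δθ/dt₁ = -3.6652
distance = √((2−-4)² + (-2−-2)²) = 6.0000; v₂ = distance/dt₂ = 3.0000

ω₁ = -3.6652, v₂ = 3.0000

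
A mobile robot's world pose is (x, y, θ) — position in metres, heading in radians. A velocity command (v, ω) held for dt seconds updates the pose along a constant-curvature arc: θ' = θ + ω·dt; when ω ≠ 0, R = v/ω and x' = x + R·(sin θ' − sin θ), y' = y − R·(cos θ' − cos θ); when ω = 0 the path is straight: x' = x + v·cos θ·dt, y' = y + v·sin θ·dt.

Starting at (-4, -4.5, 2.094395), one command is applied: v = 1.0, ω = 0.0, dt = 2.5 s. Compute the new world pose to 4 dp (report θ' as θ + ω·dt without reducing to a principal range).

(-5.2500, -2.3349, 2.0944)

θ' = 2.0944 + 0.0·2.5 = 2.0944
ω = 0 → straight: x' = -4 + 1.0·cos(2.0944)·2.5 = -5.2500
y' = -4.5 + 1.0·sin(2.0944)·2.5 = -2.3349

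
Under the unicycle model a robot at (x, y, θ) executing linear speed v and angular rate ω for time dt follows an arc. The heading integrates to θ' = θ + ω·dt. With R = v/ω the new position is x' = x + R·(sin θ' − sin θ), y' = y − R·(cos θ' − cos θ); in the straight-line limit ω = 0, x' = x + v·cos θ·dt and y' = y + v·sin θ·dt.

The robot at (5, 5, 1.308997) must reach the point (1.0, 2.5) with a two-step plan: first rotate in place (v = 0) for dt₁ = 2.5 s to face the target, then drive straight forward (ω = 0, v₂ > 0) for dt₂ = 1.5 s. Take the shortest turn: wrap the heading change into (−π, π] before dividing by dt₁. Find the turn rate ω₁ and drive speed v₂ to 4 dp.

heading to target = atan2(2.5−5, 1−5) = -2.5830
Δθ = wrap(-2.5830 − 1.3090) = 2.3912; ω₁ = Δθ/dt₁ = 0.9565
distance = √((1−5)² + (2.5−5)²) = 4.7170; v₂ = distance/dt₂ = 3.1447

ω₁ = 0.9565, v₂ = 3.1447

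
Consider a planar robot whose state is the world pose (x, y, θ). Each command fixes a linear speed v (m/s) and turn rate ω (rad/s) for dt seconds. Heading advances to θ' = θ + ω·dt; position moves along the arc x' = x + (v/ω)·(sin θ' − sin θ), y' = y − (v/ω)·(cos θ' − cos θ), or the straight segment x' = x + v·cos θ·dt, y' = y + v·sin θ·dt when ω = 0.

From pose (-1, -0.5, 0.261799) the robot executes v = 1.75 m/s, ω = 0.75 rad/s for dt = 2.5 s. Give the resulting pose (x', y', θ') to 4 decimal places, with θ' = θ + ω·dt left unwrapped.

(0.3655, 3.0051, 2.1368)

θ' = 0.2618 + 0.75·2.5 = 2.1368
R = v/ω = 1.75/0.75 = 2.3333
x' = -1 + 2.3333·(sin 2.1368 − sin 0.2618) = 0.3655
y' = -0.5 − 2.3333·(cos 2.1368 − cos 0.2618) = 3.0051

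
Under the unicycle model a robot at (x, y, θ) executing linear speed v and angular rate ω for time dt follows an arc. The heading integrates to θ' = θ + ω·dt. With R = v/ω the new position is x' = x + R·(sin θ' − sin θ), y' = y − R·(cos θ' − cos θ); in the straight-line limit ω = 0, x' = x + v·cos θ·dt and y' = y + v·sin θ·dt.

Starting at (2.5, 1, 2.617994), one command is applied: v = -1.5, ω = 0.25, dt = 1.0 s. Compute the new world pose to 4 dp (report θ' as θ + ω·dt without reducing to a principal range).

θ' = 2.6180 + 0.25·1.0 = 2.8680
R = v/ω = -1.5/0.25 = -6.0000
x' = 2.5 + -6.0000·(sin 2.8680 − sin 2.6180) = 3.8788
y' = 1 − -6.0000·(cos 2.8680 − cos 2.6180) = 0.4193

(3.8788, 0.4193, 2.8680)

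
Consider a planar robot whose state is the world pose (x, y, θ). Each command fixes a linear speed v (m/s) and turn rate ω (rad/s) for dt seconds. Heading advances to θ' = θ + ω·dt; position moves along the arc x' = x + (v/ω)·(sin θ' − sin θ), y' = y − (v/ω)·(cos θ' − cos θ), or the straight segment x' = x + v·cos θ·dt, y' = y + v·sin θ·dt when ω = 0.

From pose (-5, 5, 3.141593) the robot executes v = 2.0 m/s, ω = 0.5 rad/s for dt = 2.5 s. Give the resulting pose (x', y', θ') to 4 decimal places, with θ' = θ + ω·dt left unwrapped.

(-8.7959, 2.2613, 4.3916)

θ' = 3.1416 + 0.5·2.5 = 4.3916
R = v/ω = 2.0/0.5 = 4.0000
x' = -5 + 4.0000·(sin 4.3916 − sin 3.1416) = -8.7959
y' = 5 − 4.0000·(cos 4.3916 − cos 3.1416) = 2.2613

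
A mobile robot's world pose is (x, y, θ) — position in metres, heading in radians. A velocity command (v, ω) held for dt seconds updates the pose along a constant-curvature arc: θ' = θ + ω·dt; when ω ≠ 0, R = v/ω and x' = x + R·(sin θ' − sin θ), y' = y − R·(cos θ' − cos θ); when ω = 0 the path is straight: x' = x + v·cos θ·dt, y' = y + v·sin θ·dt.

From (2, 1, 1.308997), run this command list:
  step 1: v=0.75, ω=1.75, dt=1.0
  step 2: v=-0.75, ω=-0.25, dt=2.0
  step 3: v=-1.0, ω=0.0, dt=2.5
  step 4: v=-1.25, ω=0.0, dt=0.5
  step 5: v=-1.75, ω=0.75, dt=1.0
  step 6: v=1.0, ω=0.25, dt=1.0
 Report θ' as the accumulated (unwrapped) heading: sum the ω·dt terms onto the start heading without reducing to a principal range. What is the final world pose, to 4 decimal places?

step 1: θ'=3.0590 (R=0.4286) → pose (1.6214, 1.5380, 3.0590)
step 2: θ'=2.5590 (R=3.0000) → pose (3.0245, 1.0534, 2.5590)
step 3: θ'=2.5590 (straight) → pose (5.1121, -0.3221, 2.5590)
step 4: θ'=2.5590 (straight) → pose (5.6340, -0.6660, 2.5590)
step 5: θ'=3.3090 (R=-2.3333) → pose (7.3065, -1.0183, 3.3090)
step 6: θ'=3.5590 (R=4.0000) → pose (6.3515, -1.3058, 3.5590)

(6.3515, -1.3058, 3.5590)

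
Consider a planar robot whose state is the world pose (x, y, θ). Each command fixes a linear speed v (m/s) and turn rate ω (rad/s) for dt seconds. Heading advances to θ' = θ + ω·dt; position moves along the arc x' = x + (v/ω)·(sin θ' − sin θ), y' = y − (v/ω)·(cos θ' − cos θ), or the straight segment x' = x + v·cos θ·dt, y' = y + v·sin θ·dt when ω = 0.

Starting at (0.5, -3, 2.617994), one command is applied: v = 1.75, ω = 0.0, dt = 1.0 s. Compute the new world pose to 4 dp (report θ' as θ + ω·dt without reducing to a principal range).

θ' = 2.6180 + 0.0·1.0 = 2.6180
ω = 0 → straight: x' = 0.5 + 1.75·cos(2.6180)·1.0 = -1.0155
y' = -3 + 1.75·sin(2.6180)·1.0 = -2.1250

(-1.0155, -2.1250, 2.6180)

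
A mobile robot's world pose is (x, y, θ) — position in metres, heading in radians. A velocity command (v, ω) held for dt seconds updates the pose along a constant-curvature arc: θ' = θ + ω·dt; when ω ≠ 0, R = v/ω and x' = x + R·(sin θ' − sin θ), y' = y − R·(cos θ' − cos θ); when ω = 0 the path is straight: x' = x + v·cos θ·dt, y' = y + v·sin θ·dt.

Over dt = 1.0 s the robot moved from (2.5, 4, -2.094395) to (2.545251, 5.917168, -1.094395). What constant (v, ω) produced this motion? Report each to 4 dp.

Δθ = -1.094395 − -2.094395 = 1.000000
ω = Δθ/dt = 1.000000/1.0 = 1.0000
R = −Δy/(cos θ' − cos θ) = -2.0000
v = R·ω = -2.0000·1.0000 = -2.0000

v = -2.0000, ω = 1.0000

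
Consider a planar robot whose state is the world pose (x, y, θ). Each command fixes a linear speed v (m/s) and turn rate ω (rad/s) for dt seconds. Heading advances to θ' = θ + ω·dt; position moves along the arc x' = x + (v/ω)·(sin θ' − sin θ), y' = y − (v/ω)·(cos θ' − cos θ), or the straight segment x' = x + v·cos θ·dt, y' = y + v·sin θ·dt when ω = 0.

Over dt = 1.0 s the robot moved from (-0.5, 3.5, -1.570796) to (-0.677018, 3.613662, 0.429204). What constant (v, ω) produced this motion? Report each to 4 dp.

Δθ = 0.429204 − -1.570796 = 2.000000
ω = Δθ/dt = 2.000000/1.0 = 2.0000
R = Δx/(sin θ' − sin θ) = -0.1250
v = R·ω = -0.1250·2.0000 = -0.2500

v = -0.2500, ω = 2.0000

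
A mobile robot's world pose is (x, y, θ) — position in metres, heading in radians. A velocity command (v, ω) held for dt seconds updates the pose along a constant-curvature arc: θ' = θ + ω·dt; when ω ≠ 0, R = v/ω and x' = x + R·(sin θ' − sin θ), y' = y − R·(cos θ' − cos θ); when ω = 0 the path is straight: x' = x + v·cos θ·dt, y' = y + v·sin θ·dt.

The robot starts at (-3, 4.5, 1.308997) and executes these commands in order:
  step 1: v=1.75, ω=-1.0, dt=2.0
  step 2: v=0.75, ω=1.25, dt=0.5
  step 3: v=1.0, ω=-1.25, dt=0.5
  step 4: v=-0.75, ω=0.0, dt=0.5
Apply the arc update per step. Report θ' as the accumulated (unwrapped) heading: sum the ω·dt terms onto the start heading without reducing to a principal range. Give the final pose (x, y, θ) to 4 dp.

(0.3166, 5.3165, -0.6910)

step 1: θ'=-0.6910 (R=-1.7500) → pose (-0.1943, 5.3956, -0.6910)
step 2: θ'=-0.0660 (R=0.6000) → pose (0.1485, 5.2593, -0.0660)
step 3: θ'=-0.6910 (R=-0.8000) → pose (0.6056, 5.0775, -0.6910)
step 4: θ'=-0.6910 (straight) → pose (0.3166, 5.3165, -0.6910)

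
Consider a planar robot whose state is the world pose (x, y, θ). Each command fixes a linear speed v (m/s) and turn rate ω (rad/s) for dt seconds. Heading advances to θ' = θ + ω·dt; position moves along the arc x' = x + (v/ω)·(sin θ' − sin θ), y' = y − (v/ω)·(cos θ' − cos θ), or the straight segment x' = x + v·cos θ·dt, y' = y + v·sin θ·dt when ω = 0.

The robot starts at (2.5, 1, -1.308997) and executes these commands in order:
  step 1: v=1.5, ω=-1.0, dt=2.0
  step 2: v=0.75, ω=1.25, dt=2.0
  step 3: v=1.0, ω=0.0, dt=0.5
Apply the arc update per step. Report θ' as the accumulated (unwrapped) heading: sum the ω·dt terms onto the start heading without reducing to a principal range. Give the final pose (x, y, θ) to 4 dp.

(0.6122, -2.2348, -0.8090)

step 1: θ'=-3.3090 (R=-1.5000) → pose (0.8012, -0.8673, -3.3090)
step 2: θ'=-0.8090 (R=0.6000) → pose (0.2670, -1.8730, -0.8090)
step 3: θ'=-0.8090 (straight) → pose (0.6122, -2.2348, -0.8090)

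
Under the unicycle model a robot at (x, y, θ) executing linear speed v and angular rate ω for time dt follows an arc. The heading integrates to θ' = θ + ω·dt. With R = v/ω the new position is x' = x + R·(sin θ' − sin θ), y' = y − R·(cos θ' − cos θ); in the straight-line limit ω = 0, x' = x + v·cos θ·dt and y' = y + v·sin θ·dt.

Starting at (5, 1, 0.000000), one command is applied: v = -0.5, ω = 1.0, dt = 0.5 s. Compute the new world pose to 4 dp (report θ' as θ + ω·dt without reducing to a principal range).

θ' = 0.0000 + 1.0·0.5 = 0.5000
R = v/ω = -0.5/1.0 = -0.5000
x' = 5 + -0.5000·(sin 0.5000 − sin 0.0000) = 4.7603
y' = 1 − -0.5000·(cos 0.5000 − cos 0.0000) = 0.9388

(4.7603, 0.9388, 0.5000)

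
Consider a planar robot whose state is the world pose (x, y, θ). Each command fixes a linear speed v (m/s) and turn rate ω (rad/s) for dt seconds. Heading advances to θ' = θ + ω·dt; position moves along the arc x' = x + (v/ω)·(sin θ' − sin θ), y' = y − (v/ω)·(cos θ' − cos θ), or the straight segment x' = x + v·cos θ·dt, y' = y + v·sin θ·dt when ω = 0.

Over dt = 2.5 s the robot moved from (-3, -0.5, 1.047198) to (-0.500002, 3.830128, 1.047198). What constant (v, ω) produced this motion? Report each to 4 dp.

Δθ = 1.047198 − 1.047198 = 0.000000
ω = Δθ/dt = 0.000000/2.5 = 0.0000
ω = 0 → v = (Δx·cos θ + Δy·sin θ)/dt = 2.0000

v = 2.0000, ω = 0.0000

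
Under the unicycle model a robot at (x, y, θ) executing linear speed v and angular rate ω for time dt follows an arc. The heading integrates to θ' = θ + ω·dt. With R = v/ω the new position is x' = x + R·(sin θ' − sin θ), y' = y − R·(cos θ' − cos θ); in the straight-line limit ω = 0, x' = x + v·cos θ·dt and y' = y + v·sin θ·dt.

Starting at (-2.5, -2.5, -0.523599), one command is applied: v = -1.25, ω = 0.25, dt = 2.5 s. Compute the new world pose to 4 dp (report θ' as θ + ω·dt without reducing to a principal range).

(-5.5061, -1.8558, 0.1014)

θ' = -0.5236 + 0.25·2.5 = 0.1014
R = v/ω = -1.25/0.25 = -5.0000
x' = -2.5 + -5.0000·(sin 0.1014 − sin -0.5236) = -5.5061
y' = -2.5 − -5.0000·(cos 0.1014 − cos -0.5236) = -1.8558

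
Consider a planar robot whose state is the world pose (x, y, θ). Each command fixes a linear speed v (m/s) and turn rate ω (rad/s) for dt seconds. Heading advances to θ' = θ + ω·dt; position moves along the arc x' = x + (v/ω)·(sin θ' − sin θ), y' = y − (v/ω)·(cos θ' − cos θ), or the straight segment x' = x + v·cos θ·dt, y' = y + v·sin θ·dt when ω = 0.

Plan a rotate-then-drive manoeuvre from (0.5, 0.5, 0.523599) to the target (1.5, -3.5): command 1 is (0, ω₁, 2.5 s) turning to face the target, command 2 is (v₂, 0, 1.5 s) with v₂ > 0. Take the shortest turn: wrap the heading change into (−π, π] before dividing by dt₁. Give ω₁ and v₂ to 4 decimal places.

ω₁ = -0.7398, v₂ = 2.7487

heading to target = atan2(-3.5−0.5, 1.5−0.5) = -1.3258
Δθ = wrap(-1.3258 − 0.5236) = -1.8494; ω₁ = Δθ/dt₁ = -0.7398
distance = √((1.5−0.5)² + (-3.5−0.5)²) = 4.1231; v₂ = distance/dt₂ = 2.7487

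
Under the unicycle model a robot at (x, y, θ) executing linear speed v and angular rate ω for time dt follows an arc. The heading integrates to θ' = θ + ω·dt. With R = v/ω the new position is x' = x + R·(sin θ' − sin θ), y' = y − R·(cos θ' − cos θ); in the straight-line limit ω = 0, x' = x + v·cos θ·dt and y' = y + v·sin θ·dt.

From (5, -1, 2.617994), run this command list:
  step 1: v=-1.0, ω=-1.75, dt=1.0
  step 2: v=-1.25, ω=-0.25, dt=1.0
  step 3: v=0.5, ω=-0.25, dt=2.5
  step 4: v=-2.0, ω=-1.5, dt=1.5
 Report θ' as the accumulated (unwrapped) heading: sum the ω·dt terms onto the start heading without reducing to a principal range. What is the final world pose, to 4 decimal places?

step 1: θ'=0.8680 (R=0.5714) → pose (5.1503, -1.8642, 0.8680)
step 2: θ'=0.6180 (R=5.0000) → pose (4.2321, -2.7076, 0.6180)
step 3: θ'=-0.0070 (R=-2.0000) → pose (5.4050, -2.3378, -0.0070)
step 4: θ'=-2.2570 (R=1.3333) → pose (4.3828, -0.1597, -2.2570)

(4.3828, -0.1597, -2.2570)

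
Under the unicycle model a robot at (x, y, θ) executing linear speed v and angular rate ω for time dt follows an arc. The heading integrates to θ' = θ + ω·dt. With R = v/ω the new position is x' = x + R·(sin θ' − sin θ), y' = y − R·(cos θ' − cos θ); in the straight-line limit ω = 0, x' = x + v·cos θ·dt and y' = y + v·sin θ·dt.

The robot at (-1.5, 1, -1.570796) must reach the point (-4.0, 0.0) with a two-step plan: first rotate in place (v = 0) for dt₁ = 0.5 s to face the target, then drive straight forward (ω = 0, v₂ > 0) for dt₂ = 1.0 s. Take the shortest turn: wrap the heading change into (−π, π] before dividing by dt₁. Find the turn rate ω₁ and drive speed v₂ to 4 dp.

heading to target = atan2(0−1, -4−-1.5) = -2.7611
Δθ = wrap(-2.7611 − -1.5708) = -1.1903; ω₁ = Δθ/dt₁ = -2.3806
distance = √((-4−-1.5)² + (0−1)²) = 2.6926; v₂ = distance/dt₂ = 2.6926

ω₁ = -2.3806, v₂ = 2.6926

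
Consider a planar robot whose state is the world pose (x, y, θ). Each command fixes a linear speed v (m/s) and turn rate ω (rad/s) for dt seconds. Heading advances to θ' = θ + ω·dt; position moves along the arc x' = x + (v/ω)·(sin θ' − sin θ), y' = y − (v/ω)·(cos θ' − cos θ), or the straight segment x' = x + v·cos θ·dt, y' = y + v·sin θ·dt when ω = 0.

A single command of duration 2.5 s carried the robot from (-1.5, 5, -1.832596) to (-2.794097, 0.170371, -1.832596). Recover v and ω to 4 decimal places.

v = 2.0000, ω = 0.0000

Δθ = -1.832596 − -1.832596 = 0.000000
ω = Δθ/dt = 0.000000/2.5 = 0.0000
ω = 0 → v = (Δx·cos θ + Δy·sin θ)/dt = 2.0000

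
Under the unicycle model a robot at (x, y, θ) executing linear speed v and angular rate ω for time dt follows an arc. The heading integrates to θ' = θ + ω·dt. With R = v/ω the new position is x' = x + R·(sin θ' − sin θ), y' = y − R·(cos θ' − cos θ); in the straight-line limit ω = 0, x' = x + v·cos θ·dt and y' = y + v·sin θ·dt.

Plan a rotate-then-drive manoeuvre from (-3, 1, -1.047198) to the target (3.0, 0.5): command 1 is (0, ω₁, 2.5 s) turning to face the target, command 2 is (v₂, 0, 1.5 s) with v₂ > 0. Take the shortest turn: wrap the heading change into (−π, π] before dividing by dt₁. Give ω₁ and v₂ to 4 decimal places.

ω₁ = 0.3856, v₂ = 4.0139

heading to target = atan2(0.5−1, 3−-3) = -0.0831
Δθ = wrap(-0.0831 − -1.0472) = 0.9641; ω₁ = Δθ/dt₁ = 0.3856
distance = √((3−-3)² + (0.5−1)²) = 6.0208; v₂ = distance/dt₂ = 4.0139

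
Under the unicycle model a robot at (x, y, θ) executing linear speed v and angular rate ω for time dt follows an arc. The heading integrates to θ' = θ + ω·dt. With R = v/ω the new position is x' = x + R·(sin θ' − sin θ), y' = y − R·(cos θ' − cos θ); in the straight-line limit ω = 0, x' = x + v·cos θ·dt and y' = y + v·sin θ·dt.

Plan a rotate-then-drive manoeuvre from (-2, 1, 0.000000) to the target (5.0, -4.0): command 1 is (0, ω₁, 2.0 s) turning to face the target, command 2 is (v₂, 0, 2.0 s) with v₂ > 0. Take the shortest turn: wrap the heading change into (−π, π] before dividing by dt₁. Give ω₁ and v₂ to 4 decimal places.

heading to target = atan2(-4−1, 5−-2) = -0.6202
Δθ = wrap(-0.6202 − 0.0000) = -0.6202; ω₁ = Δθ/dt₁ = -0.3101
distance = √((5−-2)² + (-4−1)²) = 8.6023; v₂ = distance/dt₂ = 4.3012

ω₁ = -0.3101, v₂ = 4.3012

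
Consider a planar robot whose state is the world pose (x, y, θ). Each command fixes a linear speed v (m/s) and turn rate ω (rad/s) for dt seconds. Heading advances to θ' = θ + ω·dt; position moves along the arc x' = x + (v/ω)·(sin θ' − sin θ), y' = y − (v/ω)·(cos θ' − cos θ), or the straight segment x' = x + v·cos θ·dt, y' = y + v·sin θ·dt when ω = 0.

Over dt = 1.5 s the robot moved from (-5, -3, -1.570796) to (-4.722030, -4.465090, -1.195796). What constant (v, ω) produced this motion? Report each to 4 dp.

v = 1.0000, ω = 0.2500

Δθ = -1.195796 − -1.570796 = 0.375000
ω = Δθ/dt = 0.375000/1.5 = 0.2500
R = −Δy/(cos θ' − cos θ) = 4.0000
v = R·ω = 4.0000·0.2500 = 1.0000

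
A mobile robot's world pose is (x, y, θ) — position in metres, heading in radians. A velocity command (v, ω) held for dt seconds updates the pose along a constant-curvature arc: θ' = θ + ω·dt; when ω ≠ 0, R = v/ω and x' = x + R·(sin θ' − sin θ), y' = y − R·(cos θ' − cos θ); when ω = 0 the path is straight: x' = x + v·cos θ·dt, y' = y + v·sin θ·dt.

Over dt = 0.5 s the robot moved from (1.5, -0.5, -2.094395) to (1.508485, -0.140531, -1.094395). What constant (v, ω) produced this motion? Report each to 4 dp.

Δθ = -1.094395 − -2.094395 = 1.000000
ω = Δθ/dt = 1.000000/0.5 = 2.0000
R = −Δy/(cos θ' − cos θ) = -0.3750
v = R·ω = -0.3750·2.0000 = -0.7500

v = -0.7500, ω = 2.0000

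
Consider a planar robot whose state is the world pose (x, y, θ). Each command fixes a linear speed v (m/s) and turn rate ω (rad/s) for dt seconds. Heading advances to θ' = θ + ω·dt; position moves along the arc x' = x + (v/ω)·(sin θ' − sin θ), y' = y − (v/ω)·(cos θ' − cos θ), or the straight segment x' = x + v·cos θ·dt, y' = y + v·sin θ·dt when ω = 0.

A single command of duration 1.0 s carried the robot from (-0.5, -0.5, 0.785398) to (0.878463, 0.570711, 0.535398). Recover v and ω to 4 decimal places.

Δθ = 0.535398 − 0.785398 = -0.250000
ω = Δθ/dt = -0.250000/1.0 = -0.2500
R = Δx/(sin θ' − sin θ) = -7.0000
v = R·ω = -7.0000·-0.2500 = 1.7500

v = 1.7500, ω = -0.2500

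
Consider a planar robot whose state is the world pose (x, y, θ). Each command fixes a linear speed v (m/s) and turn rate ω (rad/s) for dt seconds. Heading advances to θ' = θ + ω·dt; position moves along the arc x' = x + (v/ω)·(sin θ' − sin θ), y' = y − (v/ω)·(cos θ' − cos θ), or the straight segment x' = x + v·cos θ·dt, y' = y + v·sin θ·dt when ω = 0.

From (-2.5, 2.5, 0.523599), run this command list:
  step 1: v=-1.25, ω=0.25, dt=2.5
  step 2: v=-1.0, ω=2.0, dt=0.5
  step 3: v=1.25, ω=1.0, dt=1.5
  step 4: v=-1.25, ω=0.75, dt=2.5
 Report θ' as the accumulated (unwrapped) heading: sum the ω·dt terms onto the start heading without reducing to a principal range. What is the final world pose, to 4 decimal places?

(-5.8393, 2.8163, 5.5236)

step 1: θ'=1.1486 (R=-5.0000) → pose (-4.5610, 0.2187, 1.1486)
step 2: θ'=2.1486 (R=-0.5000) → pose (-4.5237, -0.2593, 2.1486)
step 3: θ'=3.6486 (R=1.2500) → pose (-6.1777, 0.1507, 3.6486)
step 4: θ'=5.5236 (R=-1.6667) → pose (-5.8393, 2.8163, 5.5236)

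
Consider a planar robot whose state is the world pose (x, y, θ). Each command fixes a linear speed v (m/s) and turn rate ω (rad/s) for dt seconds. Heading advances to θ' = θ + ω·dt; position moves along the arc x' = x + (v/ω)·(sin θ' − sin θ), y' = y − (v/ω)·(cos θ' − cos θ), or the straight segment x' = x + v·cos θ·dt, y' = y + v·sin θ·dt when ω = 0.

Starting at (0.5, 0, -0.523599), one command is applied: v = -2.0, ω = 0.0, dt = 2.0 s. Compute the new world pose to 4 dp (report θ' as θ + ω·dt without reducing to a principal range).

(-2.9641, 2.0000, -0.5236)

θ' = -0.5236 + 0.0·2.0 = -0.5236
ω = 0 → straight: x' = 0.5 + -2.0·cos(-0.5236)·2.0 = -2.9641
y' = 0 + -2.0·sin(-0.5236)·2.0 = 2.0000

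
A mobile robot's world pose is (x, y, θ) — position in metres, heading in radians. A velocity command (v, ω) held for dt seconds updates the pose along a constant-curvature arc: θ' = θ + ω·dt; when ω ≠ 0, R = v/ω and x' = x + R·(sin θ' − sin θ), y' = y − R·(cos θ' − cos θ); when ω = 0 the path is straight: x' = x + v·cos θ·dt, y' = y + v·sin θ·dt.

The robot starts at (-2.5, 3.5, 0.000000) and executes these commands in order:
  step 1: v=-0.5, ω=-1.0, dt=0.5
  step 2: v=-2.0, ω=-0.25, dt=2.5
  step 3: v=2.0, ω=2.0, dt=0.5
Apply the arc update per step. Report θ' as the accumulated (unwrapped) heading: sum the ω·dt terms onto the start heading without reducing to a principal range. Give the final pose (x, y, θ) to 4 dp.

step 1: θ'=-0.5000 (R=0.5000) → pose (-2.7397, 3.5612, -0.5000)
step 2: θ'=-1.1250 (R=8.0000) → pose (-6.1224, 7.1325, -1.1250)
step 3: θ'=-0.1250 (R=1.0000) → pose (-5.3449, 6.5714, -0.1250)

(-5.3449, 6.5714, -0.1250)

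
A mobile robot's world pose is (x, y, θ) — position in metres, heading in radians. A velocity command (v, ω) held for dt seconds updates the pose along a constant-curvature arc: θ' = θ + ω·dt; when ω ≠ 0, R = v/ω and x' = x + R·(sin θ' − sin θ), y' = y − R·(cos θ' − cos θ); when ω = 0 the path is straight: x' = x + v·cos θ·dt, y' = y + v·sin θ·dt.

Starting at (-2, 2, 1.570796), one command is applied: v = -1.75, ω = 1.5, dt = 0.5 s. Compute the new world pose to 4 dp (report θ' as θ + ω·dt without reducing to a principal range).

(-1.6870, 1.2048, 2.3208)

θ' = 1.5708 + 1.5·0.5 = 2.3208
R = v/ω = -1.75/1.5 = -1.1667
x' = -2 + -1.1667·(sin 2.3208 − sin 1.5708) = -1.6870
y' = 2 − -1.1667·(cos 2.3208 − cos 1.5708) = 1.2048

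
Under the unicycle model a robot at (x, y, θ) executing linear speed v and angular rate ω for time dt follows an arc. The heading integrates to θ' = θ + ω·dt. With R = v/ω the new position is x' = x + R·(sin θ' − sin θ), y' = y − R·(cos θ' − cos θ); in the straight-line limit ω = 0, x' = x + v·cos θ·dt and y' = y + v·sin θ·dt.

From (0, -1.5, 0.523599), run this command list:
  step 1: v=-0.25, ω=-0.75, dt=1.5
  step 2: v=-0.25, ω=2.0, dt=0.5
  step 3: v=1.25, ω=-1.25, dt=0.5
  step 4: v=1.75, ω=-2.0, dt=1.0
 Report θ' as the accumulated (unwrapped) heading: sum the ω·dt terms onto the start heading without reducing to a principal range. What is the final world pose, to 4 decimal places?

(0.6353, -2.8073, -2.2264)

step 1: θ'=-0.6014 (R=0.3333) → pose (-0.3553, -1.4862, -0.6014)
step 2: θ'=0.3986 (R=-0.1250) → pose (-0.4745, -1.4740, 0.3986)
step 3: θ'=-0.2264 (R=-1.0000) → pose (0.1381, -1.4212, -0.2264)
step 4: θ'=-2.2264 (R=-0.8750) → pose (0.6353, -2.8073, -2.2264)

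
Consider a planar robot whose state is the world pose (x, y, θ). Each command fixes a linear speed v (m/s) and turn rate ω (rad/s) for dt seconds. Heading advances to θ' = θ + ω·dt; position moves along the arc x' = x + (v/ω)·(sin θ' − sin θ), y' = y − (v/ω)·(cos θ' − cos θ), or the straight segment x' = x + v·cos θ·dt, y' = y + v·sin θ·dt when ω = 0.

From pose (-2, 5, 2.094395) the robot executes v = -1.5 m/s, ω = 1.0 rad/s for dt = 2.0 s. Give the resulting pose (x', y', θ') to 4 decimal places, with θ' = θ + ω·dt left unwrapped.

θ' = 2.0944 + 1.0·2.0 = 4.0944
R = v/ω = -1.5/1.0 = -1.5000
x' = -2 + -1.5000·(sin 4.0944 − sin 2.0944) = 0.5216
y' = 5 − -1.5000·(cos 4.0944 − cos 2.0944) = 4.8809

(0.5216, 4.8809, 4.0944)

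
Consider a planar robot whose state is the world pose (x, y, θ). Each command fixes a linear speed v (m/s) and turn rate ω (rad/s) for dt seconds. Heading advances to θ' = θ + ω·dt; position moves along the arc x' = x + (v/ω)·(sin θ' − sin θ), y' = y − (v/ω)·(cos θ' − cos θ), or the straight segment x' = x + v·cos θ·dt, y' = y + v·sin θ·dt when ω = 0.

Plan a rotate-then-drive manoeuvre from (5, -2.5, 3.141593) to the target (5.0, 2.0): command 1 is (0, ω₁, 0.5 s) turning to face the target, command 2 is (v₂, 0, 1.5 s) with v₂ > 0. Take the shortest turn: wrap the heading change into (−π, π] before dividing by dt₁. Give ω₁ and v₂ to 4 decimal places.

ω₁ = -3.1416, v₂ = 3.0000

heading to target = atan2(2−-2.5, 5−5) = 1.5708
Δθ = wrap(1.5708 − 3.1416) = -1.5708; ω₁ = Δθ/dt₁ = -3.1416
distance = √((5−5)² + (2−-2.5)²) = 4.5000; v₂ = distance/dt₂ = 3.0000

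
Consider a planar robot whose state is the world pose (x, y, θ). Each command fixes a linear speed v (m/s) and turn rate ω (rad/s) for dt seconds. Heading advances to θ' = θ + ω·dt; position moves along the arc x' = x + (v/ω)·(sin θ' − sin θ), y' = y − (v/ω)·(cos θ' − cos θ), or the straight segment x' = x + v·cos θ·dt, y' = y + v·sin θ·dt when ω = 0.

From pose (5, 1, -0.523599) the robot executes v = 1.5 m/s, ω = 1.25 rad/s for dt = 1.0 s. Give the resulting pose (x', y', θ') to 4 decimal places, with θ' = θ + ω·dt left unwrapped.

θ' = -0.5236 + 1.25·1.0 = 0.7264
R = v/ω = 1.5/1.25 = 1.2000
x' = 5 + 1.2000·(sin 0.7264 − sin -0.5236) = 6.3970
y' = 1 − 1.2000·(cos 0.7264 − cos -0.5236) = 1.1421

(6.3970, 1.1421, 0.7264)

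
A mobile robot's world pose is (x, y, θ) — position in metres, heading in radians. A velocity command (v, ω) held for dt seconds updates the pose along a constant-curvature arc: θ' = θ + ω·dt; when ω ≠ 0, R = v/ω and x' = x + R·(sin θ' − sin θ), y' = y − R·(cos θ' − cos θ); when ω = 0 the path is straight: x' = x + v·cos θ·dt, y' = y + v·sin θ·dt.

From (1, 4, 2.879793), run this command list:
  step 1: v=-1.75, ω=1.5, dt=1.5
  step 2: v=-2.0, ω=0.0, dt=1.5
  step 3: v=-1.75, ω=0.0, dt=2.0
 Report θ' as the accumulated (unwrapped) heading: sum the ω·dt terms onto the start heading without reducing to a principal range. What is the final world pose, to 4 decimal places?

(-0.2666, 11.5418, 5.1298)

step 1: θ'=5.1298 (R=-1.1667) → pose (2.3685, 5.5999, 5.1298)
step 2: θ'=5.1298 (straight) → pose (1.1523, 8.3423, 5.1298)
step 3: θ'=5.1298 (straight) → pose (-0.2666, 11.5418, 5.1298)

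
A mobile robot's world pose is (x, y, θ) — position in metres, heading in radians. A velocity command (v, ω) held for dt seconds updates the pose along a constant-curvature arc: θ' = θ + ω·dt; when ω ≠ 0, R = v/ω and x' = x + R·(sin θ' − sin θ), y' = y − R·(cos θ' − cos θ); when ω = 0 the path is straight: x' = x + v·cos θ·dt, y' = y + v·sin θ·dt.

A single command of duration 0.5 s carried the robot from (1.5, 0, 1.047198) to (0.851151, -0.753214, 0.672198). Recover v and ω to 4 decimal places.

Δθ = 0.672198 − 1.047198 = -0.375000
ω = Δθ/dt = -0.375000/0.5 = -0.7500
R = −Δy/(cos θ' − cos θ) = 2.6667
v = R·ω = 2.6667·-0.7500 = -2.0000

v = -2.0000, ω = -0.7500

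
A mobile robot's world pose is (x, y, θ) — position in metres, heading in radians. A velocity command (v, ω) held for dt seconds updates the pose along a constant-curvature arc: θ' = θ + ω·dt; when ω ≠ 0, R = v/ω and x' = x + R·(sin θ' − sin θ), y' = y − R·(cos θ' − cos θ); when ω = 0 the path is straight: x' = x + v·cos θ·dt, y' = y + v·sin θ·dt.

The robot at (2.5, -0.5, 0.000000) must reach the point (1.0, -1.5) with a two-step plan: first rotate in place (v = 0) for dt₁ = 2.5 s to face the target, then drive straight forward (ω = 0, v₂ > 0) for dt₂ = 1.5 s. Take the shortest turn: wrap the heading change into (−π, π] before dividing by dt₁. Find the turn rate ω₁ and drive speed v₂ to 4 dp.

heading to target = atan2(-1.5−-0.5, 1−2.5) = -2.5536
Δθ = wrap(-2.5536 − 0.0000) = -2.5536; ω₁ = Δθ/dt₁ = -1.0214
distance = √((1−2.5)² + (-1.5−-0.5)²) = 1.8028; v₂ = distance/dt₂ = 1.2019

ω₁ = -1.0214, v₂ = 1.2019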